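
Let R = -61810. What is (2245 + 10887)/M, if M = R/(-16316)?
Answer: 15304408/4415 ≈ 3466.5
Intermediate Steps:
M = 30905/8158 (M = -61810/(-16316) = -61810*(-1/16316) = 30905/8158 ≈ 3.7883)
(2245 + 10887)/M = (2245 + 10887)/(30905/8158) = 13132*(8158/30905) = 15304408/4415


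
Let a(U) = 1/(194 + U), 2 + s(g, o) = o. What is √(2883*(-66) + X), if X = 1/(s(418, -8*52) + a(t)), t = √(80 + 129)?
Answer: √(-15429833492 - 79536205*√209)/√(81091 + 418*√209) ≈ 436.21*I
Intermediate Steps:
s(g, o) = -2 + o
t = √209 ≈ 14.457
X = 1/(-418 + 1/(194 + √209)) (X = 1/((-2 - 8*52) + 1/(194 + √209)) = 1/((-2 - 416) + 1/(194 + √209)) = 1/(-418 + 1/(194 + √209)) ≈ -0.0023924)
√(2883*(-66) + X) = √(2883*(-66) + (-15644292/6539232965 + √209/6539232965)) = √(-190278 + (-15644292/6539232965 + √209/6539232965)) = √(-1244272185758562/6539232965 + √209/6539232965)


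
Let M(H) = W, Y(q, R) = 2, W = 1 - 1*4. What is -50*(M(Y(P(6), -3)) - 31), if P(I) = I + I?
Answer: 1700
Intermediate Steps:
P(I) = 2*I
W = -3 (W = 1 - 4 = -3)
M(H) = -3
-50*(M(Y(P(6), -3)) - 31) = -50*(-3 - 31) = -50*(-34) = 1700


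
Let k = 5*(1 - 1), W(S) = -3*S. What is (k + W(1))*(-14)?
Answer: 42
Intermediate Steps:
k = 0 (k = 5*0 = 0)
(k + W(1))*(-14) = (0 - 3*1)*(-14) = (0 - 3)*(-14) = -3*(-14) = 42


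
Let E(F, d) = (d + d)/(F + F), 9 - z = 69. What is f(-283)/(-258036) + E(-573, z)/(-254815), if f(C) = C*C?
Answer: -779581992181/2511705135588 ≈ -0.31038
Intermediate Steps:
z = -60 (z = 9 - 1*69 = 9 - 69 = -60)
f(C) = C²
E(F, d) = d/F (E(F, d) = (2*d)/((2*F)) = (2*d)*(1/(2*F)) = d/F)
f(-283)/(-258036) + E(-573, z)/(-254815) = (-283)²/(-258036) - 60/(-573)/(-254815) = 80089*(-1/258036) - 60*(-1/573)*(-1/254815) = -80089/258036 + (20/191)*(-1/254815) = -80089/258036 - 4/9733933 = -779581992181/2511705135588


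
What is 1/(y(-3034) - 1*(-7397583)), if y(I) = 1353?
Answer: 1/7398936 ≈ 1.3515e-7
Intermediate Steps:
1/(y(-3034) - 1*(-7397583)) = 1/(1353 - 1*(-7397583)) = 1/(1353 + 7397583) = 1/7398936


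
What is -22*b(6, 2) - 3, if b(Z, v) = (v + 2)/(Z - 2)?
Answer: -25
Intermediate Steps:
b(Z, v) = (2 + v)/(-2 + Z)
-22*b(6, 2) - 3 = -22*(2 + 2)/(-2 + 6) - 3 = -22*4/4 - 3 = -11*4/2 - 3 = -22*1 - 3 = -22 - 3 = -25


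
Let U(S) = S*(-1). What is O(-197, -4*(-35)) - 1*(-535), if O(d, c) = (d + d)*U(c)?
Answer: 55695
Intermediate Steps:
U(S) = -S
O(d, c) = -2*c*d (O(d, c) = (d + d)*(-c) = (2*d)*(-c) = -2*c*d)
O(-197, -4*(-35)) - 1*(-535) = -2*(-4*(-35))*(-197) - 1*(-535) = -2*140*(-197) + 535 = 55160 + 535 = 55695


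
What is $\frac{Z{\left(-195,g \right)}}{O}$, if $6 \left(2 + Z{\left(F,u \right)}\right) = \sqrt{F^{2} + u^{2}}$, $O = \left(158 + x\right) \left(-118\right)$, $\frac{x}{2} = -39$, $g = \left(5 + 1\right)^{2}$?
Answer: $\frac{1}{4720} - \frac{\sqrt{4369}}{18880} \approx -0.0032891$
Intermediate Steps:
$g = 36$ ($g = 6^{2} = 36$)
$x = -78$ ($x = 2 \left(-39\right) = -78$)
$O = -9440$ ($O = \left(158 - 78\right) \left(-118\right) = 80 \left(-118\right) = -9440$)
$Z{\left(F,u \right)} = -2 + \frac{\sqrt{F^{2} + u^{2}}}{6}$
$\frac{Z{\left(-195,g \right)}}{O} = \frac{-2 + \frac{\sqrt{\left(-195\right)^{2} + 36^{2}}}{6}}{-9440} = \left(-2 + \frac{\sqrt{38025 + 1296}}{6}\right) \left(- \frac{1}{9440}\right) = \left(-2 + \frac{\sqrt{39321}}{6}\right) \left(- \frac{1}{9440}\right) = \left(-2 + \frac{3 \sqrt{4369}}{6}\right) \left(- \frac{1}{9440}\right) = \left(-2 + \frac{\sqrt{4369}}{2}\right) \left(- \frac{1}{9440}\right) = \frac{1}{4720} - \frac{\sqrt{4369}}{18880}$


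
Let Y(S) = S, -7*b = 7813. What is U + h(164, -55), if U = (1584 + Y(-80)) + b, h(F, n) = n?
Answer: 2330/7 ≈ 332.86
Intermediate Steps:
b = -7813/7 (b = -⅐*7813 = -7813/7 ≈ -1116.1)
U = 2715/7 (U = (1584 - 80) - 7813/7 = 1504 - 7813/7 = 2715/7 ≈ 387.86)
U + h(164, -55) = 2715/7 - 55 = 2330/7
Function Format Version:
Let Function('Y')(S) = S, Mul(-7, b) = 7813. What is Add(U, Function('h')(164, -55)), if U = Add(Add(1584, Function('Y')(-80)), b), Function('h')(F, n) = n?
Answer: Rational(2330, 7) ≈ 332.86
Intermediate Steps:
b = Rational(-7813, 7) (b = Mul(Rational(-1, 7), 7813) = Rational(-7813, 7) ≈ -1116.1)
U = Rational(2715, 7) (U = Add(Add(1584, -80), Rational(-7813, 7)) = Add(1504, Rational(-7813, 7)) = Rational(2715, 7) ≈ 387.86)
Add(U, Function('h')(164, -55)) = Add(Rational(2715, 7), -55) = Rational(2330, 7)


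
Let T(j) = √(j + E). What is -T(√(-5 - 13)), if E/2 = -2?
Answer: -√(-4 + 3*I*√2) ≈ -0.95681 - 2.2171*I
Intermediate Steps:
E = -4 (E = 2*(-2) = -4)
T(j) = √(-4 + j) (T(j) = √(j - 4) = √(-4 + j))
-T(√(-5 - 13)) = -√(-4 + √(-5 - 13)) = -√(-4 + √(-18)) = -√(-4 + 3*I*√2)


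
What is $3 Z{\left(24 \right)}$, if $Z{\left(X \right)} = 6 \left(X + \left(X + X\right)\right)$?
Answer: $1296$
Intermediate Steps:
$Z{\left(X \right)} = 18 X$ ($Z{\left(X \right)} = 6 \left(X + 2 X\right) = 6 \cdot 3 X = 18 X$)
$3 Z{\left(24 \right)} = 3 \cdot 18 \cdot 24 = 3 \cdot 432 = 1296$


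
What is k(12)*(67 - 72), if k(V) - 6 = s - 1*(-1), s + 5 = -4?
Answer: 10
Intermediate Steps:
s = -9 (s = -5 - 4 = -9)
k(V) = -2 (k(V) = 6 + (-9 - 1*(-1)) = 6 + (-9 + 1) = 6 - 8 = -2)
k(12)*(67 - 72) = -2*(67 - 72) = -2*(-5) = 10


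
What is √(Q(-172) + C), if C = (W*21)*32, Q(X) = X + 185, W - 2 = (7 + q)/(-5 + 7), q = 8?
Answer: √6397 ≈ 79.981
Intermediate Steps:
W = 19/2 (W = 2 + (7 + 8)/(-5 + 7) = 2 + 15/2 = 19/2 ≈ 9.5000)
Q(X) = 185 + X
C = 6384 (C = ((19/2)*21)*32 = (399/2)*32 = 6384)
√(Q(-172) + C) = √((185 - 172) + 6384) = √(13 + 6384) = √6397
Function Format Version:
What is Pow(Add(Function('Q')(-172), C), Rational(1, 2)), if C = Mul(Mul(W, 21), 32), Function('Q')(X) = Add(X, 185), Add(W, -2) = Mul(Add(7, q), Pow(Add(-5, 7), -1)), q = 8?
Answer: Pow(6397, Rational(1, 2)) ≈ 79.981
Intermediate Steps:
W = Rational(19, 2) (W = Add(2, Mul(Add(7, 8), Pow(Add(-5, 7), -1))) = Add(2, Mul(15, Pow(2, -1))) = Add(2, Mul(15, Rational(1, 2))) = Add(2, Rational(15, 2)) = Rational(19, 2) ≈ 9.5000)
Function('Q')(X) = Add(185, X)
C = 6384 (C = Mul(Mul(Rational(19, 2), 21), 32) = Mul(Rational(399, 2), 32) = 6384)
Pow(Add(Function('Q')(-172), C), Rational(1, 2)) = Pow(Add(Add(185, -172), 6384), Rational(1, 2)) = Pow(Add(13, 6384), Rational(1, 2)) = Pow(6397, Rational(1, 2))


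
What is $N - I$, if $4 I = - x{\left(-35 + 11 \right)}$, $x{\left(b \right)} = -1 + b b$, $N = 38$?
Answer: $\frac{727}{4} \approx 181.75$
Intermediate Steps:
$x{\left(b \right)} = -1 + b^{2}$
$I = - \frac{575}{4}$ ($I = \frac{\left(-1\right) \left(-1 + \left(-35 + 11\right)^{2}\right)}{4} = \frac{\left(-1\right) \left(-1 + \left(-24\right)^{2}\right)}{4} = \frac{\left(-1\right) \left(-1 + 576\right)}{4} = \frac{\left(-1\right) 575}{4} = \frac{1}{4} \left(-575\right) = - \frac{575}{4} \approx -143.75$)
$N - I = 38 - - \frac{575}{4} = 38 + \frac{575}{4} = \frac{727}{4}$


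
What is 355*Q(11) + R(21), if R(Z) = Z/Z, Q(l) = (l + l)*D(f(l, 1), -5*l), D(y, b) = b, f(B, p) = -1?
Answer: -429549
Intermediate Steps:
Q(l) = -10*l**2 (Q(l) = (l + l)*(-5*l) = (2*l)*(-5*l) = -10*l**2)
R(Z) = 1
355*Q(11) + R(21) = 355*(-10*11**2) + 1 = 355*(-10*121) + 1 = 355*(-1210) + 1 = -429550 + 1 = -429549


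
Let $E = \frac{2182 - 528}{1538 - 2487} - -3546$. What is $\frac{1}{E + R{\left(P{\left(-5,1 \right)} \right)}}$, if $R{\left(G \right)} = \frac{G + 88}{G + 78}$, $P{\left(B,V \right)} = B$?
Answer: $\frac{949}{3364579} \approx 0.00028206$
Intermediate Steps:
$R{\left(G \right)} = \frac{88 + G}{78 + G}$
$E = \frac{3363500}{949}$ ($E = \frac{1654}{-949} + 3546 = 1654 \left(- \frac{1}{949}\right) + 3546 = - \frac{1654}{949} + 3546 = \frac{3363500}{949} \approx 3544.3$)
$\frac{1}{E + R{\left(P{\left(-5,1 \right)} \right)}} = \frac{1}{\frac{3363500}{949} + \frac{88 - 5}{78 - 5}} = \frac{1}{\frac{3363500}{949} + \frac{1}{73} \cdot 83} = \frac{1}{\frac{3363500}{949} + \frac{83}{73}} = \frac{1}{\frac{3364579}{949}} = \frac{949}{3364579}$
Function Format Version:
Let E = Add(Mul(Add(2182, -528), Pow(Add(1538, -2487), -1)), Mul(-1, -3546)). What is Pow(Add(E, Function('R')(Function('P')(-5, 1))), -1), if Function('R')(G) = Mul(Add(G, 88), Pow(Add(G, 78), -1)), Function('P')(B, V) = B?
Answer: Rational(949, 3364579) ≈ 0.00028206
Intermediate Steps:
Function('R')(G) = Mul(Pow(Add(78, G), -1), Add(88, G)) (Function('R')(G) = Mul(Add(88, G), Pow(Add(78, G), -1)) = Mul(Pow(Add(78, G), -1), Add(88, G)))
E = Rational(3363500, 949) (E = Add(Mul(1654, Pow(-949, -1)), 3546) = Add(Mul(1654, Rational(-1, 949)), 3546) = Add(Rational(-1654, 949), 3546) = Rational(3363500, 949) ≈ 3544.3)
Pow(Add(E, Function('R')(Function('P')(-5, 1))), -1) = Pow(Add(Rational(3363500, 949), Mul(Pow(Add(78, -5), -1), Add(88, -5))), -1) = Pow(Add(Rational(3363500, 949), Mul(Pow(73, -1), 83)), -1) = Pow(Add(Rational(3363500, 949), Mul(Rational(1, 73), 83)), -1) = Pow(Add(Rational(3363500, 949), Rational(83, 73)), -1) = Pow(Rational(3364579, 949), -1) = Rational(949, 3364579)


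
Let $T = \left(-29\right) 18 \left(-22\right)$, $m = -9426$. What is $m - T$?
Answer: $-20910$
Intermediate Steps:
$T = 11484$ ($T = \left(-522\right) \left(-22\right) = 11484$)
$m - T = -9426 - 11484 = -20910$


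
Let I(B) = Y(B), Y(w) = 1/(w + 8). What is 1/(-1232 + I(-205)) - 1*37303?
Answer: -9053624812/242705 ≈ -37303.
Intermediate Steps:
Y(w) = 1/(8 + w)
I(B) = 1/(8 + B)
1/(-1232 + I(-205)) - 1*37303 = 1/(-1232 + 1/(8 - 205)) - 1*37303 = 1/(-1232 + 1/(-197)) - 37303 = 1/(-1232 - 1/197) - 37303 = 1/(-242705/197) - 37303 = -197/242705 - 37303 = -9053624812/242705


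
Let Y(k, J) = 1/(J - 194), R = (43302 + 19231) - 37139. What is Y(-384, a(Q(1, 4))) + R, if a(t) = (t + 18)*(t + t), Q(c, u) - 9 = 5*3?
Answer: 46267869/1822 ≈ 25394.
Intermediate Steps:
Q(c, u) = 24 (Q(c, u) = 9 + 5*3 = 9 + 15 = 24)
a(t) = 2*t*(18 + t) (a(t) = (18 + t)*(2*t) = 2*t*(18 + t))
R = 25394 (R = 62533 - 37139 = 25394)
Y(k, J) = 1/(-194 + J)
Y(-384, a(Q(1, 4))) + R = 1/(-194 + 2*24*(18 + 24)) + 25394 = 1/(-194 + 2*24*42) + 25394 = 1/(-194 + 2016) + 25394 = 1/1822 + 25394 = 46267869/1822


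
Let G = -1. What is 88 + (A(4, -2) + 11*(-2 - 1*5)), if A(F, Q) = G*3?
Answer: 8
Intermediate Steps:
A(F, Q) = -3 (A(F, Q) = -1*3 = -3)
88 + (A(4, -2) + 11*(-2 - 1*5)) = 88 + (-3 + 11*(-2 - 1*5)) = 88 + (-3 + 11*(-2 - 5)) = 88 + (-3 + 11*(-7)) = 88 + (-3 - 77) = 88 - 80 = 8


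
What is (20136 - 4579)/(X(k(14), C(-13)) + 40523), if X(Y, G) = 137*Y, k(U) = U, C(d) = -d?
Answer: 331/903 ≈ 0.36656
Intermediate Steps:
(20136 - 4579)/(X(k(14), C(-13)) + 40523) = (20136 - 4579)/(137*14 + 40523) = 15557/(1918 + 40523) = 15557/42441 = 15557*(1/42441) = 331/903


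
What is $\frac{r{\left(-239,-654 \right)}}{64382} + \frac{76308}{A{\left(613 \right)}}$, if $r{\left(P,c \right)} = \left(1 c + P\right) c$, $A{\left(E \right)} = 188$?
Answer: $\frac{627832224}{1512977} \approx 414.96$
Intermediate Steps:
$r{\left(P,c \right)} = c \left(P + c\right)$ ($r{\left(P,c \right)} = \left(c + P\right) c = \left(P + c\right) c = c \left(P + c\right)$)
$\frac{r{\left(-239,-654 \right)}}{64382} + \frac{76308}{A{\left(613 \right)}} = \frac{\left(-654\right) \left(-239 - 654\right)}{64382} + \frac{76308}{188} = \left(-654\right) \left(-893\right) \frac{1}{64382} + 76308 \cdot \frac{1}{188} = 584022 \cdot \frac{1}{64382} + \frac{19077}{47} = \frac{292011}{32191} + \frac{19077}{47} = \frac{627832224}{1512977}$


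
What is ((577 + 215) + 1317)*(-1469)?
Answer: -3098121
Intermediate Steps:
((577 + 215) + 1317)*(-1469) = (792 + 1317)*(-1469) = 2109*(-1469) = -3098121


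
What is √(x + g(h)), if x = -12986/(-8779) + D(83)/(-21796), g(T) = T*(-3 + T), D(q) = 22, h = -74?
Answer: 5*√2086790224208663354/95673542 ≈ 75.495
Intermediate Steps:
x = 141424859/95673542 (x = -12986/(-8779) + 22/(-21796) = -12986*(-1/8779) + 22*(-1/21796) = 12986/8779 - 11/10898 = 141424859/95673542 ≈ 1.4782)
√(x + g(h)) = √(141424859/95673542 - 74*(-3 - 74)) = √(141424859/95673542 - 74*(-77)) = √(141424859/95673542 + 5698) = √(545289267175/95673542) = 5*√2086790224208663354/95673542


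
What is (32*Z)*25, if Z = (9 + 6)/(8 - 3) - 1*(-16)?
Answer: 15200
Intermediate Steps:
Z = 19 (Z = 15/5 + 16 = 15*(⅕) + 16 = 3 + 16 = 19)
(32*Z)*25 = (32*19)*25 = 608*25 = 15200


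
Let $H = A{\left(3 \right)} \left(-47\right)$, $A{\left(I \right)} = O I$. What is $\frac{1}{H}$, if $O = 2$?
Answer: $- \frac{1}{282} \approx -0.0035461$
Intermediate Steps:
$A{\left(I \right)} = 2 I$
$H = -282$ ($H = 2 \cdot 3 \left(-47\right) = 6 \left(-47\right) = -282$)
$\frac{1}{H} = \frac{1}{-282} = - \frac{1}{282}$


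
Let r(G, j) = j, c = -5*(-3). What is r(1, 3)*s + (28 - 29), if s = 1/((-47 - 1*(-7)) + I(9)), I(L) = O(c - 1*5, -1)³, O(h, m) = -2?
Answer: -17/16 ≈ -1.0625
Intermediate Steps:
c = 15
I(L) = -8 (I(L) = (-2)³ = -8)
s = -1/48 (s = 1/((-47 - 1*(-7)) - 8) = 1/((-47 + 7) - 8) = 1/(-40 - 8) = 1/(-48) = -1/48 ≈ -0.020833)
r(1, 3)*s + (28 - 29) = 3*(-1/48) + (28 - 29) = -1/16 - 1 = -17/16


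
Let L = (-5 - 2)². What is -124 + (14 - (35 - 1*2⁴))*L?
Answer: -369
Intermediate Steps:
L = 49 (L = (-7)² = 49)
-124 + (14 - (35 - 1*2⁴))*L = -124 + (14 - (35 - 1*2⁴))*49 = -124 + (14 - (35 - 1*16))*49 = -124 + (14 - (35 - 16))*49 = -124 + (14 - 1*19)*49 = -124 + (14 - 19)*49 = -124 - 5*49 = -124 - 245 = -369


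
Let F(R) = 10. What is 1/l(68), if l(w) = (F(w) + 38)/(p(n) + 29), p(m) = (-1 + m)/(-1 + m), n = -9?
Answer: 5/8 ≈ 0.62500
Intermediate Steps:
p(m) = 1
l(w) = 8/5 (l(w) = (10 + 38)/(1 + 29) = 48/30 = 48*(1/30) = 8/5)
1/l(68) = 1/(8/5) = 5/8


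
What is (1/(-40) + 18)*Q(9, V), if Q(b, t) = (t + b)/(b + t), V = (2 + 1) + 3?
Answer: 719/40 ≈ 17.975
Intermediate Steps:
V = 6 (V = 3 + 3 = 6)
Q(b, t) = 1 (Q(b, t) = (b + t)/(b + t) = 1)
(1/(-40) + 18)*Q(9, V) = (1/(-40) + 18)*1 = (-1/40 + 18)*1 = (719/40)*1 = 719/40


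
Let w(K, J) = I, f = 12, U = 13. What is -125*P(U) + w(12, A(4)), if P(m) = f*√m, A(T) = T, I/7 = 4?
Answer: 28 - 1500*√13 ≈ -5380.3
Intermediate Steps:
I = 28 (I = 7*4 = 28)
w(K, J) = 28
P(m) = 12*√m
-125*P(U) + w(12, A(4)) = -1500*√13 + 28 = 28 - 1500*√13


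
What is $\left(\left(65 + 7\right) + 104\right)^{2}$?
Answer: $30976$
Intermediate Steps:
$\left(\left(65 + 7\right) + 104\right)^{2} = \left(72 + 104\right)^{2} = 176^{2} = 30976$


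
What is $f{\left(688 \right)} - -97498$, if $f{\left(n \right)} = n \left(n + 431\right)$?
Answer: $867370$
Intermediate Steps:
$f{\left(n \right)} = n \left(431 + n\right)$
$f{\left(688 \right)} - -97498 = 688 \left(431 + 688\right) - -97498 = 688 \cdot 1119 + 97498 = 769872 + 97498 = 867370$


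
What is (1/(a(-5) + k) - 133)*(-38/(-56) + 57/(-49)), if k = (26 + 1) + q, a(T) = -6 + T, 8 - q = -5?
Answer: 91580/1421 ≈ 64.448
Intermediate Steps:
q = 13 (q = 8 - 1*(-5) = 8 + 5 = 13)
k = 40 (k = (26 + 1) + 13 = 27 + 13 = 40)
(1/(a(-5) + k) - 133)*(-38/(-56) + 57/(-49)) = (1/((-6 - 5) + 40) - 133)*(-38/(-56) + 57/(-49)) = (1/(-11 + 40) - 133)*(-38*(-1/56) + 57*(-1/49)) = (1/29 - 133)*(19/28 - 57/49) = (1/29 - 133)*(-95/196) = -3856/29*(-95/196) = 91580/1421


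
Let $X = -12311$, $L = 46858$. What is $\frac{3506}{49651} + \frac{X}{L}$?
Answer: $- \frac{63852759}{332363794} \approx -0.19212$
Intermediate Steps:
$\frac{3506}{49651} + \frac{X}{L} = \frac{3506}{49651} - \frac{12311}{46858} = - \frac{63852759}{332363794}$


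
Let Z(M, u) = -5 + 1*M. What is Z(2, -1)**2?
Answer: 9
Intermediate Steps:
Z(M, u) = -5 + M
Z(2, -1)**2 = (-5 + 2)**2 = (-3)**2 = 9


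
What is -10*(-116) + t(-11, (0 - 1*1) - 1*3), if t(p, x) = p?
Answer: 1149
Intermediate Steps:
-10*(-116) + t(-11, (0 - 1*1) - 1*3) = -10*(-116) - 11 = 1160 - 11 = 1149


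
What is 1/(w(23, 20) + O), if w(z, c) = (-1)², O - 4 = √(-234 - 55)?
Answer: 5/314 - 17*I/314 ≈ 0.015924 - 0.05414*I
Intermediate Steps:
O = 4 + 17*I (O = 4 + √(-234 - 55) = 4 + √(-289) = 4 + 17*I ≈ 4.0 + 17.0*I)
w(z, c) = 1
1/(w(23, 20) + O) = 1/(1 + (4 + 17*I)) = 1/(5 + 17*I) = (5 - 17*I)/314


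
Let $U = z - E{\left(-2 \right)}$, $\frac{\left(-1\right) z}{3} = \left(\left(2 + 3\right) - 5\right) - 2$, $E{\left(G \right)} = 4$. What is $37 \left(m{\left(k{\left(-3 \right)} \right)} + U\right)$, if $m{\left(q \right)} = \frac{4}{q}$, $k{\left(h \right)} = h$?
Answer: $\frac{74}{3} \approx 24.667$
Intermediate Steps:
$z = 6$ ($z = - 3 \left(\left(\left(2 + 3\right) - 5\right) - 2\right) = - 3 \left(\left(5 - 5\right) - 2\right) = - 3 \left(0 - 2\right) = \left(-3\right) \left(-2\right) = 6$)
$U = 2$ ($U = 6 - 4 = 2$)
$37 \left(m{\left(k{\left(-3 \right)} \right)} + U\right) = 37 \left(\frac{4}{-3} + 2\right) = 37 \left(4 \left(- \frac{1}{3}\right) + 2\right) = 37 \left(- \frac{4}{3} + 2\right) = 37 \cdot \frac{2}{3} = \frac{74}{3}$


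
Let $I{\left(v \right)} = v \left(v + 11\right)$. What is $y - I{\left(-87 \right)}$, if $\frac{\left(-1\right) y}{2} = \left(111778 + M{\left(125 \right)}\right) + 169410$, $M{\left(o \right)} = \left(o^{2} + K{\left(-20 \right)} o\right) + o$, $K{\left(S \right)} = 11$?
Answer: $-603238$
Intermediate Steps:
$I{\left(v \right)} = v \left(11 + v\right)$
$M{\left(o \right)} = o^{2} + 12 o$ ($M{\left(o \right)} = \left(o^{2} + 11 o\right) + o = o^{2} + 12 o$)
$y = -596626$ ($y = - 2 \left(\left(111778 + 125 \left(12 + 125\right)\right) + 169410\right) = - 2 \left(\left(111778 + 125 \cdot 137\right) + 169410\right) = - 2 \left(\left(111778 + 17125\right) + 169410\right) = - 2 \left(128903 + 169410\right) = \left(-2\right) 298313 = -596626$)
$y - I{\left(-87 \right)} = -596626 - - 87 \left(11 - 87\right) = -596626 - \left(-87\right) \left(-76\right) = -596626 - 6612 = -603238$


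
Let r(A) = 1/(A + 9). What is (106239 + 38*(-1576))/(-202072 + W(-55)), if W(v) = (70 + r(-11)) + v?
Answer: -92702/404115 ≈ -0.22940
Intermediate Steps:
r(A) = 1/(9 + A)
W(v) = 139/2 + v (W(v) = (70 + 1/(9 - 11)) + v = (70 + 1/(-2)) + v = (70 - 1/2) + v = 139/2 + v)
(106239 + 38*(-1576))/(-202072 + W(-55)) = (106239 + 38*(-1576))/(-202072 + (139/2 - 55)) = (106239 - 59888)/(-202072 + 29/2) = 46351/(-404115/2) = 46351*(-2/404115) = -92702/404115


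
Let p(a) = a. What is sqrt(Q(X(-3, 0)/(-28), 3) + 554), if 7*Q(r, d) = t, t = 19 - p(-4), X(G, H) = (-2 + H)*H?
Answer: sqrt(27307)/7 ≈ 23.607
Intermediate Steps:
X(G, H) = H*(-2 + H)
t = 23 (t = 19 - 1*(-4) = 19 + 4 = 23)
Q(r, d) = 23/7 (Q(r, d) = (1/7)*23 = 23/7)
sqrt(Q(X(-3, 0)/(-28), 3) + 554) = sqrt(23/7 + 554) = sqrt(3901/7) = sqrt(27307)/7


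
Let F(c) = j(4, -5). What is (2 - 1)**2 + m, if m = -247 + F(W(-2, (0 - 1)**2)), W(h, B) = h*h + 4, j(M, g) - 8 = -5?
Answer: -243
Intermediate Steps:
j(M, g) = 3 (j(M, g) = 8 - 5 = 3)
W(h, B) = 4 + h**2 (W(h, B) = h**2 + 4 = 4 + h**2)
F(c) = 3
m = -244 (m = -247 + 3 = -244)
(2 - 1)**2 + m = (2 - 1)**2 - 244 = 1**2 - 244 = 1 - 244 = -243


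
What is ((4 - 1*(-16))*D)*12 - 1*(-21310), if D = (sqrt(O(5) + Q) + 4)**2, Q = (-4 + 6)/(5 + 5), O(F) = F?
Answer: 26398 + 384*sqrt(130) ≈ 30776.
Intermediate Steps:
Q = 1/5 (Q = 2/10 = 2*(1/10) = 1/5 ≈ 0.20000)
D = (4 + sqrt(130)/5)**2 (D = (sqrt(5 + 1/5) + 4)**2 = (sqrt(26/5) + 4)**2 = (sqrt(130)/5 + 4)**2 = (4 + sqrt(130)/5)**2 ≈ 39.443)
((4 - 1*(-16))*D)*12 - 1*(-21310) = ((4 - 1*(-16))*((20 + sqrt(130))**2/25))*12 - 1*(-21310) = ((4 + 16)*((20 + sqrt(130))**2/25))*12 + 21310 = (20*((20 + sqrt(130))**2/25))*12 + 21310 = (4*(20 + sqrt(130))**2/5)*12 + 21310 = 48*(20 + sqrt(130))**2/5 + 21310 = 21310 + 48*(20 + sqrt(130))**2/5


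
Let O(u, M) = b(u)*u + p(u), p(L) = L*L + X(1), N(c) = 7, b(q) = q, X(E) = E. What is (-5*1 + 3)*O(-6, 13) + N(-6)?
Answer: -139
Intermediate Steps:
p(L) = 1 + L² (p(L) = L*L + 1 = L² + 1 = 1 + L²)
O(u, M) = 1 + 2*u² (O(u, M) = u*u + (1 + u²) = u² + (1 + u²) = 1 + 2*u²)
(-5*1 + 3)*O(-6, 13) + N(-6) = (-5*1 + 3)*(1 + 2*(-6)²) + 7 = (-5 + 3)*(1 + 2*36) + 7 = -2*(1 + 72) + 7 = -2*73 + 7 = -146 + 7 = -139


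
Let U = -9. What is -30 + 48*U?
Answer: -462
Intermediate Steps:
-30 + 48*U = -30 + 48*(-9) = -30 - 432 = -462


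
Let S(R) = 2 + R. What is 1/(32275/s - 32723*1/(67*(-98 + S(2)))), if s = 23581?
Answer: 148513138/974909013 ≈ 0.15234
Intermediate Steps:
1/(32275/s - 32723*1/(67*(-98 + S(2)))) = 1/(32275/23581 - 32723*1/(67*(-98 + (2 + 2)))) = 1/(32275*(1/23581) - 32723*1/(67*(-98 + 4))) = 1/(32275/23581 - 32723/((-94*67))) = 1/(32275/23581 - 32723/(-6298)) = 1/(32275/23581 - 32723*(-1/6298)) = 1/(32275/23581 + 32723/6298) = 1/(974909013/148513138) = 148513138/974909013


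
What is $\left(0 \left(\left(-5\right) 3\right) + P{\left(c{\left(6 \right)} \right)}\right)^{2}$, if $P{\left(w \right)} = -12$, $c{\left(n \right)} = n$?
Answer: $144$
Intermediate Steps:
$\left(0 \left(\left(-5\right) 3\right) + P{\left(c{\left(6 \right)} \right)}\right)^{2} = \left(0 \left(\left(-5\right) 3\right) - 12\right)^{2} = \left(0 \left(-15\right) - 12\right)^{2} = \left(0 - 12\right)^{2} = \left(-12\right)^{2} = 144$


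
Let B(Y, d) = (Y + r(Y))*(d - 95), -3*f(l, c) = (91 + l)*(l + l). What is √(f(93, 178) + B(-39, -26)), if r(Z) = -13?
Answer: 2*I*√1279 ≈ 71.526*I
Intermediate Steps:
f(l, c) = -2*l*(91 + l)/3 (f(l, c) = -(91 + l)*(l + l)/3 = -(91 + l)*2*l/3 = -2*l*(91 + l)/3)
B(Y, d) = (-95 + d)*(-13 + Y) (B(Y, d) = (Y - 13)*(d - 95) = (-13 + Y)*(-95 + d) = (-95 + d)*(-13 + Y))
√(f(93, 178) + B(-39, -26)) = √(-⅔*93*(91 + 93) + (1235 - 95*(-39) - 13*(-26) - 39*(-26))) = √(-⅔*93*184 + (1235 + 3705 + 338 + 1014)) = √(-11408 + 6292) = √(-5116) = 2*I*√1279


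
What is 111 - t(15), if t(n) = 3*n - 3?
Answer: 69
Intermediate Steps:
t(n) = -3 + 3*n
111 - t(15) = 111 - (-3 + 3*15) = 111 - (-3 + 45) = 111 - 1*42 = 111 - 42 = 69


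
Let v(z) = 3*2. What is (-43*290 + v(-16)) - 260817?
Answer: -273281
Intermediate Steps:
v(z) = 6
(-43*290 + v(-16)) - 260817 = (-43*290 + 6) - 260817 = (-12470 + 6) - 260817 = -12464 - 260817 = -273281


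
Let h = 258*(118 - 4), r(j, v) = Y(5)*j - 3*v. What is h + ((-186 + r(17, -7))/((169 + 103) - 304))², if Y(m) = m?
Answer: 117673/4 ≈ 29418.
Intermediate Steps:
r(j, v) = -3*v + 5*j (r(j, v) = 5*j - 3*v = -3*v + 5*j)
h = 29412 (h = 258*114 = 29412)
h + ((-186 + r(17, -7))/((169 + 103) - 304))² = 29412 + ((-186 + (-3*(-7) + 5*17))/((169 + 103) - 304))² = 29412 + ((-186 + (21 + 85))/(272 - 304))² = 29412 + ((-186 + 106)/(-32))² = 29412 + (-80*(-1/32))² = 29412 + (5/2)² = 29412 + 25/4 = 117673/4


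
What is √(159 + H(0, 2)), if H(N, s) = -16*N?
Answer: √159 ≈ 12.610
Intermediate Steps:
√(159 + H(0, 2)) = √(159 - 16*0) = √(159 + 0) = √159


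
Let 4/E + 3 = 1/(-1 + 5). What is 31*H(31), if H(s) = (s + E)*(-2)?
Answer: -20150/11 ≈ -1831.8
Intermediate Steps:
E = -16/11 (E = 4/(-3 + 1/(-1 + 5)) = 4/(-3 + 1/4) = 4/(-3 + ¼) = 4/(-11/4) = 4*(-4/11) = -16/11 ≈ -1.4545)
H(s) = 32/11 - 2*s (H(s) = (s - 16/11)*(-2) = (-16/11 + s)*(-2) = 32/11 - 2*s)
31*H(31) = 31*(32/11 - 2*31) = 31*(32/11 - 62) = 31*(-650/11) = -20150/11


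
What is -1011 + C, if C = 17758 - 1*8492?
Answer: 8255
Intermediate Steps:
C = 9266 (C = 17758 - 8492 = 9266)
-1011 + C = -1011 + 9266 = 8255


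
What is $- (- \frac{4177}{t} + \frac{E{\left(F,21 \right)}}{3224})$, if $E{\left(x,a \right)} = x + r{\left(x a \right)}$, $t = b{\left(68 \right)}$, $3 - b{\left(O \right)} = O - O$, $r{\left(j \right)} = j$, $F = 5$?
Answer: $\frac{6733159}{4836} \approx 1392.3$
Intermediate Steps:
$b{\left(O \right)} = 3$ ($b{\left(O \right)} = 3 - \left(O - O\right) = 3 - 0 = 3 + 0 = 3$)
$t = 3$
$E{\left(x,a \right)} = x + a x$ ($E{\left(x,a \right)} = x + x a = x + a x$)
$- (- \frac{4177}{t} + \frac{E{\left(F,21 \right)}}{3224}) = - (- \frac{4177}{3} + \frac{5 \left(1 + 21\right)}{3224}) = - (\left(-4177\right) \frac{1}{3} + 5 \cdot 22 \cdot \frac{1}{3224}) = - (- \frac{4177}{3} + 110 \cdot \frac{1}{3224}) = - (- \frac{4177}{3} + \frac{55}{1612}) = \left(-1\right) \left(- \frac{6733159}{4836}\right) = \frac{6733159}{4836}$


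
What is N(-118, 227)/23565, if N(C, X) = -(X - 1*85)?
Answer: -142/23565 ≈ -0.0060259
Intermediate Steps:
N(C, X) = 85 - X (N(C, X) = -(X - 85) = -(-85 + X) = 85 - X)
N(-118, 227)/23565 = (85 - 1*227)/23565 = (85 - 227)*(1/23565) = -142*1/23565 = -142/23565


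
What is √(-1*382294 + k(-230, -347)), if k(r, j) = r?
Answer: 2*I*√95631 ≈ 618.49*I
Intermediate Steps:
√(-1*382294 + k(-230, -347)) = √(-1*382294 - 230) = √(-382294 - 230) = √(-382524) = 2*I*√95631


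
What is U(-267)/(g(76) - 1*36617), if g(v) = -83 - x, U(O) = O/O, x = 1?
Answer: -1/36701 ≈ -2.7247e-5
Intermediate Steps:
U(O) = 1
g(v) = -84 (g(v) = -83 - 1*1 = -83 - 1 = -84)
U(-267)/(g(76) - 1*36617) = 1/(-84 - 1*36617) = 1/(-84 - 36617) = 1/(-36701) = 1*(-1/36701) = -1/36701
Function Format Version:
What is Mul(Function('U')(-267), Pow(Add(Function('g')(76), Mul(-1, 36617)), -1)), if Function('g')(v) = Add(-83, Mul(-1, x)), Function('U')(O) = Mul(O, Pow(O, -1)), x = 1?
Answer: Rational(-1, 36701) ≈ -2.7247e-5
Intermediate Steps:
Function('U')(O) = 1
Function('g')(v) = -84 (Function('g')(v) = Add(-83, Mul(-1, 1)) = Add(-83, -1) = -84)
Mul(Function('U')(-267), Pow(Add(Function('g')(76), Mul(-1, 36617)), -1)) = Mul(1, Pow(Add(-84, Mul(-1, 36617)), -1)) = Mul(1, Pow(Add(-84, -36617), -1)) = Mul(1, Pow(-36701, -1)) = Mul(1, Rational(-1, 36701)) = Rational(-1, 36701)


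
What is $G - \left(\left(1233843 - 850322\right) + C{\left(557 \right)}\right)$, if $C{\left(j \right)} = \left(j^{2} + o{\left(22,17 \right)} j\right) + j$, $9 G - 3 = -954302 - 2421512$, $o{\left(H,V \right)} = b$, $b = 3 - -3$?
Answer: $- \frac{9654832}{9} \approx -1.0728 \cdot 10^{6}$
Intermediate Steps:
$b = 6$ ($b = 3 + 3 = 6$)
$o{\left(H,V \right)} = 6$
$G = - \frac{3375811}{9}$ ($G = \frac{1}{3} + \frac{-954302 - 2421512}{9} = \frac{1}{3} + \frac{1}{9} \left(-3375814\right) = \frac{1}{3} - \frac{3375814}{9} = - \frac{3375811}{9} \approx -3.7509 \cdot 10^{5}$)
$C{\left(j \right)} = j^{2} + 7 j$ ($C{\left(j \right)} = \left(j^{2} + 6 j\right) + j = j^{2} + 7 j$)
$G - \left(\left(1233843 - 850322\right) + C{\left(557 \right)}\right) = - \frac{3375811}{9} - \left(\left(1233843 - 850322\right) + 557 \left(7 + 557\right)\right) = - \frac{3375811}{9} - \left(\left(1233843 - 850322\right) + 557 \cdot 564\right) = - \frac{3375811}{9} - \left(383521 + 314148\right) = - \frac{3375811}{9} - 697669 = - \frac{9654832}{9}$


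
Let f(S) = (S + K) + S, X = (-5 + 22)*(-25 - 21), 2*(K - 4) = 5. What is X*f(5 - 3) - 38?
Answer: -8249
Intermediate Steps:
K = 13/2 (K = 4 + (½)*5 = 4 + 5/2 = 13/2 ≈ 6.5000)
X = -782 (X = 17*(-46) = -782)
f(S) = 13/2 + 2*S (f(S) = (S + 13/2) + S = (13/2 + S) + S = 13/2 + 2*S)
X*f(5 - 3) - 38 = -782*(13/2 + 2*(5 - 3)) - 38 = -782*(13/2 + 2*2) - 38 = -782*(13/2 + 4) - 38 = -782*21/2 - 38 = -8211 - 38 = -8249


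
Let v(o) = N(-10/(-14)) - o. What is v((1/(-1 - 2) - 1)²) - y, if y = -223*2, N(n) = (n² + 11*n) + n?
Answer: 199907/441 ≈ 453.30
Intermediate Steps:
N(n) = n² + 12*n
y = -446
v(o) = 445/49 - o (v(o) = (-10/(-14))*(12 - 10/(-14)) - o = (-10*(-1/14))*(12 - 10*(-1/14)) - o = 5*(12 + 5/7)/7 - o = (5/7)*(89/7) - o = 445/49 - o)
v((1/(-1 - 2) - 1)²) - y = (445/49 - (1/(-1 - 2) - 1)²) - 1*(-446) = (445/49 - (1/(-3) - 1)²) + 446 = (445/49 - (-⅓ - 1)²) + 446 = (445/49 - (-4/3)²) + 446 = (445/49 - 1*16/9) + 446 = (445/49 - 16/9) + 446 = 3221/441 + 446 = 199907/441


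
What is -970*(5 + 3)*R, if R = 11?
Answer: -85360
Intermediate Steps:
-970*(5 + 3)*R = -970*(5 + 3)*11 = -7760*11 = -970*88 = -85360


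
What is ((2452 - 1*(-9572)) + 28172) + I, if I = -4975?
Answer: 35221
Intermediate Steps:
((2452 - 1*(-9572)) + 28172) + I = ((2452 - 1*(-9572)) + 28172) - 4975 = ((2452 + 9572) + 28172) - 4975 = (12024 + 28172) - 4975 = 40196 - 4975 = 35221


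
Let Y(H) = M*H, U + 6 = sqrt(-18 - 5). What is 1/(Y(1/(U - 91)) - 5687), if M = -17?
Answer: -53638135/305030696171 - 17*I*sqrt(23)/305030696171 ≈ -0.00017585 - 2.6728e-10*I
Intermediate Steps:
U = -6 + I*sqrt(23) (U = -6 + sqrt(-18 - 5) = -6 + sqrt(-23) = -6 + I*sqrt(23) ≈ -6.0 + 4.7958*I)
Y(H) = -17*H
1/(Y(1/(U - 91)) - 5687) = 1/(-17/((-6 + I*sqrt(23)) - 91) - 5687) = 1/(-17/(-97 + I*sqrt(23)) - 5687) = 1/(-5687 - 17/(-97 + I*sqrt(23)))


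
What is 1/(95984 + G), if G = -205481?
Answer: -1/109497 ≈ -9.1327e-6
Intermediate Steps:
1/(95984 + G) = 1/(95984 - 205481) = 1/(-109497) = -1/109497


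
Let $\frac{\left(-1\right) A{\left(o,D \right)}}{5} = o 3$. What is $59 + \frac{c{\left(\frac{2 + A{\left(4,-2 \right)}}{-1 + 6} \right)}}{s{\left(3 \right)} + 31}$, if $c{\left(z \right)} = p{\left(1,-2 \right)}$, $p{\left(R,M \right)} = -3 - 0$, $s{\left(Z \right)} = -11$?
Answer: $\frac{1177}{20} \approx 58.85$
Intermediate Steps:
$p{\left(R,M \right)} = -3$ ($p{\left(R,M \right)} = -3 + 0 = -3$)
$A{\left(o,D \right)} = - 15 o$ ($A{\left(o,D \right)} = - 5 o 3 = - 5 \cdot 3 o = - 15 o$)
$c{\left(z \right)} = -3$
$59 + \frac{c{\left(\frac{2 + A{\left(4,-2 \right)}}{-1 + 6} \right)}}{s{\left(3 \right)} + 31} = 59 - \frac{3}{-11 + 31} = 59 - \frac{3}{20} = \frac{1177}{20}$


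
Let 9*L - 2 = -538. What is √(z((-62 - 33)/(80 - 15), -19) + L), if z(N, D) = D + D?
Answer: I*√878/3 ≈ 9.877*I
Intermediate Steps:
L = -536/9 (L = 2/9 + (⅑)*(-538) = 2/9 - 538/9 = -536/9 ≈ -59.556)
z(N, D) = 2*D
√(z((-62 - 33)/(80 - 15), -19) + L) = √(2*(-19) - 536/9) = √(-38 - 536/9) = √(-878/9) = I*√878/3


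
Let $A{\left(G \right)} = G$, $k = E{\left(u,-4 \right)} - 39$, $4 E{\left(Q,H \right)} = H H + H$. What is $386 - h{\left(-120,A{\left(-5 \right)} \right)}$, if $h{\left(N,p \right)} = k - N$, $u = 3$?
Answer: $302$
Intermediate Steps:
$E{\left(Q,H \right)} = \frac{H}{4} + \frac{H^{2}}{4}$ ($E{\left(Q,H \right)} = \frac{H H + H}{4} = \frac{H^{2} + H}{4} = \frac{H + H^{2}}{4} = \frac{H}{4} + \frac{H^{2}}{4}$)
$k = -36$ ($k = \frac{1}{4} \left(-4\right) \left(1 - 4\right) - 39 = \frac{1}{4} \left(-4\right) \left(-3\right) - 39 = 3 - 39 = -36$)
$h{\left(N,p \right)} = -36 - N$
$386 - h{\left(-120,A{\left(-5 \right)} \right)} = 386 - \left(-36 - -120\right) = 386 - \left(-36 + 120\right) = 386 - 84 = 302$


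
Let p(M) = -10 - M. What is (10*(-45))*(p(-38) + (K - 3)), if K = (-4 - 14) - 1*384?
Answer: 169650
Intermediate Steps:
K = -402 (K = -18 - 384 = -402)
(10*(-45))*(p(-38) + (K - 3)) = (10*(-45))*((-10 - 1*(-38)) + (-402 - 3)) = -450*((-10 + 38) - 405) = -450*(28 - 405) = -450*(-377) = 169650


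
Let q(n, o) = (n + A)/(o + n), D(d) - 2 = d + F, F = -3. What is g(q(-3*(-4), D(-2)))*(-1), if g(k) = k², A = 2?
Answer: -196/81 ≈ -2.4198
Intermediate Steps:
D(d) = -1 + d (D(d) = 2 + (d - 3) = 2 + (-3 + d) = -1 + d)
q(n, o) = (2 + n)/(n + o) (q(n, o) = (n + 2)/(o + n) = (2 + n)/(n + o))
g(q(-3*(-4), D(-2)))*(-1) = ((2 - 3*(-4))/(-3*(-4) + (-1 - 2)))²*(-1) = ((2 + 12)/(12 - 3))²*(-1) = (14/9)²*(-1) = (196/81)*(-1) = -196/81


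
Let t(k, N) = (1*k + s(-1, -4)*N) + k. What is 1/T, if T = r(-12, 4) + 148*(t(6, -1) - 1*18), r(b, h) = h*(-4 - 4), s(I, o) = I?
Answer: -1/772 ≈ -0.0012953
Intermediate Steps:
r(b, h) = -8*h (r(b, h) = h*(-8) = -8*h)
t(k, N) = -N + 2*k (t(k, N) = (1*k - N) + k = (k - N) + k = -N + 2*k)
T = -772 (T = -8*4 + 148*((-1*(-1) + 2*6) - 1*18) = -32 + 148*((1 + 12) - 18) = -32 + 148*(13 - 18) = -32 + 148*(-5) = -32 - 740 = -772)
1/T = 1/(-772) = -1/772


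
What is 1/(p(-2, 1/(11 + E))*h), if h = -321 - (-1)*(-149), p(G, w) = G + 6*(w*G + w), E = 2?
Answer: 13/15040 ≈ 0.00086436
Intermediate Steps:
p(G, w) = G + 6*w + 6*G*w (p(G, w) = G + 6*(G*w + w) = G + 6*(w + G*w) = G + (6*w + 6*G*w) = G + 6*w + 6*G*w)
h = -470 (h = -321 - 1*149 = -321 - 149 = -470)
1/(p(-2, 1/(11 + E))*h) = 1/((-2 + 6/(11 + 2) + 6*(-2)/(11 + 2))*(-470)) = 1/((-2 + 6/13 + 6*(-2)/13)*(-470)) = 1/((-2 + 6*(1/13) + 6*(-2)*(1/13))*(-470)) = 1/((-2 + 6/13 - 12/13)*(-470)) = 1/(-32/13*(-470)) = 1/(15040/13) = 13/15040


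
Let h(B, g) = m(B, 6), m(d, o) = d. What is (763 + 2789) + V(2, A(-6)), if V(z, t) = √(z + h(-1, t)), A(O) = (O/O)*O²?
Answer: 3553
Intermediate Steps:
h(B, g) = B
A(O) = O² (A(O) = 1*O² = O²)
V(z, t) = √(-1 + z) (V(z, t) = √(z - 1) = √(-1 + z))
(763 + 2789) + V(2, A(-6)) = (763 + 2789) + √(-1 + 2) = 3552 + √1 = 3552 + 1 = 3553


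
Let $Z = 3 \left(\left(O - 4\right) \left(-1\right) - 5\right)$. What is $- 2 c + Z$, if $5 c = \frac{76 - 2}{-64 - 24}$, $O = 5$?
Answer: $- \frac{1943}{110} \approx -17.664$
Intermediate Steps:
$c = - \frac{37}{220}$ ($c = \frac{\left(76 - 2\right) \frac{1}{-64 - 24}}{5} = \frac{74 \frac{1}{-88}}{5} = \frac{74 \left(- \frac{1}{88}\right)}{5} = \frac{1}{5} \left(- \frac{37}{44}\right) = - \frac{37}{220} \approx -0.16818$)
$Z = -18$ ($Z = 3 \left(\left(5 - 4\right) \left(-1\right) - 5\right) = 3 \left(1 \left(-1\right) - 5\right) = 3 \left(-1 - 5\right) = 3 \left(-6\right) = -18$)
$- 2 c + Z = \left(-2\right) \left(- \frac{37}{220}\right) - 18 = \frac{37}{110} - 18 = - \frac{1943}{110}$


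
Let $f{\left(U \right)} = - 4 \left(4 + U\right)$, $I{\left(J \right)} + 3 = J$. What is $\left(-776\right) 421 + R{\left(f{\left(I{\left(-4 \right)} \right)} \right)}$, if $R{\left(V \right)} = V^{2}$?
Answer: $-326552$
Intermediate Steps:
$I{\left(J \right)} = -3 + J$
$f{\left(U \right)} = -16 - 4 U$
$\left(-776\right) 421 + R{\left(f{\left(I{\left(-4 \right)} \right)} \right)} = \left(-776\right) 421 + \left(-16 - 4 \left(-3 - 4\right)\right)^{2} = -326696 + \left(-16 - -28\right)^{2} = -326696 + \left(-16 + 28\right)^{2} = -326696 + 12^{2} = -326696 + 144 = -326552$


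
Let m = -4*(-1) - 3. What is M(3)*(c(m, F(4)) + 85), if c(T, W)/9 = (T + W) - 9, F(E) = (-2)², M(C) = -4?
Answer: -196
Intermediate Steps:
F(E) = 4
m = 1 (m = 4 - 3 = 1)
c(T, W) = -81 + 9*T + 9*W (c(T, W) = 9*((T + W) - 9) = 9*(-9 + T + W) = -81 + 9*T + 9*W)
M(3)*(c(m, F(4)) + 85) = -4*((-81 + 9*1 + 9*4) + 85) = -4*((-81 + 9 + 36) + 85) = -4*(-36 + 85) = -4*49 = -196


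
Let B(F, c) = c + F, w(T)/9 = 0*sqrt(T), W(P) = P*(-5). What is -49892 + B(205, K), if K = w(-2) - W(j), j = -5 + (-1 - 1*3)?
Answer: -49732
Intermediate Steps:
j = -9 (j = -5 + (-1 - 3) = -5 - 4 = -9)
W(P) = -5*P
w(T) = 0 (w(T) = 9*(0*sqrt(T)) = 9*0 = 0)
K = -45 (K = 0 - (-5)*(-9) = 0 - 1*45 = 0 - 45 = -45)
B(F, c) = F + c
-49892 + B(205, K) = -49892 + (205 - 45) = -49892 + 160 = -49732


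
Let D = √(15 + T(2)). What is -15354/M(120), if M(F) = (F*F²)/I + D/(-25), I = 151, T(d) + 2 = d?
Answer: -166928688000000/124415999977199 - 583477590*√15/124415999977199 ≈ -1.3417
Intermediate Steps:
T(d) = -2 + d
D = √15 (D = √(15 + (-2 + 2)) = √(15 + 0) = √15 ≈ 3.8730)
M(F) = -√15/25 + F³/151 (M(F) = (F*F²)/151 + √15/(-25) = F³*(1/151) + √15*(-1/25) = F³/151 - √15/25 = -√15/25 + F³/151)
-15354/M(120) = -15354/(-√15/25 + (1/151)*120³) = -15354/(-√15/25 + (1/151)*1728000) = -15354/(-√15/25 + 1728000/151) = -15354/(1728000/151 - √15/25)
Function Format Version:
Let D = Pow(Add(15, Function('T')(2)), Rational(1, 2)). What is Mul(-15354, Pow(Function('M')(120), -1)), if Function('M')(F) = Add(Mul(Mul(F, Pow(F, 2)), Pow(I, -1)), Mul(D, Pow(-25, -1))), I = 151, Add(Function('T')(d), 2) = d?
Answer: Add(Rational(-166928688000000, 124415999977199), Mul(Rational(-583477590, 124415999977199), Pow(15, Rational(1, 2)))) ≈ -1.3417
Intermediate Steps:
Function('T')(d) = Add(-2, d)
D = Pow(15, Rational(1, 2)) (D = Pow(Add(15, Add(-2, 2)), Rational(1, 2)) = Pow(Add(15, 0), Rational(1, 2)) = Pow(15, Rational(1, 2)) ≈ 3.8730)
Function('M')(F) = Add(Mul(Rational(-1, 25), Pow(15, Rational(1, 2))), Mul(Rational(1, 151), Pow(F, 3))) (Function('M')(F) = Add(Mul(Mul(F, Pow(F, 2)), Pow(151, -1)), Mul(Pow(15, Rational(1, 2)), Pow(-25, -1))) = Add(Mul(Pow(F, 3), Rational(1, 151)), Mul(Pow(15, Rational(1, 2)), Rational(-1, 25))) = Add(Mul(Rational(1, 151), Pow(F, 3)), Mul(Rational(-1, 25), Pow(15, Rational(1, 2)))) = Add(Mul(Rational(-1, 25), Pow(15, Rational(1, 2))), Mul(Rational(1, 151), Pow(F, 3))))
Mul(-15354, Pow(Function('M')(120), -1)) = Mul(-15354, Pow(Add(Mul(Rational(-1, 25), Pow(15, Rational(1, 2))), Mul(Rational(1, 151), Pow(120, 3))), -1)) = Mul(-15354, Pow(Add(Mul(Rational(-1, 25), Pow(15, Rational(1, 2))), Mul(Rational(1, 151), 1728000)), -1)) = Mul(-15354, Pow(Add(Mul(Rational(-1, 25), Pow(15, Rational(1, 2))), Rational(1728000, 151)), -1)) = Mul(-15354, Pow(Add(Rational(1728000, 151), Mul(Rational(-1, 25), Pow(15, Rational(1, 2)))), -1))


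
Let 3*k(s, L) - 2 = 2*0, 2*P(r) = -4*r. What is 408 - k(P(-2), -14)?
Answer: 1222/3 ≈ 407.33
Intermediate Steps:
P(r) = -2*r (P(r) = (-4*r)/2 = -2*r)
k(s, L) = ⅔ (k(s, L) = ⅔ + (2*0)/3 = ⅔ + (⅓)*0 = ⅔ + 0 = ⅔)
408 - k(P(-2), -14) = 408 - 1*⅔ = 408 - ⅔ = 1222/3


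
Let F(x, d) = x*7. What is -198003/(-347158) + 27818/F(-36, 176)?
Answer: -171559723/1562211 ≈ -109.82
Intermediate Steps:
F(x, d) = 7*x
-198003/(-347158) + 27818/F(-36, 176) = -198003/(-347158) + 27818/((7*(-36))) = -198003*(-1/347158) + 27818/(-252) = 198003/347158 + 27818*(-1/252) = 198003/347158 - 1987/18 = -171559723/1562211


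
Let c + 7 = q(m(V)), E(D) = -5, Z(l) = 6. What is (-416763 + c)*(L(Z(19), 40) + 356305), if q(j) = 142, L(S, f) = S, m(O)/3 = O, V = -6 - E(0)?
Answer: -148449139308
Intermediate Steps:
V = -1 (V = -6 - 1*(-5) = -6 + 5 = -1)
m(O) = 3*O
c = 135 (c = -7 + 142 = 135)
(-416763 + c)*(L(Z(19), 40) + 356305) = (-416763 + 135)*(6 + 356305) = -416628*356311 = -148449139308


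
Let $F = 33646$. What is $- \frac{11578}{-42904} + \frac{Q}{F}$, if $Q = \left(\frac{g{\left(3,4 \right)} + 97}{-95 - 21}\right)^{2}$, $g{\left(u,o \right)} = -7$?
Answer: $\frac{163818059729}{607011927272} \approx 0.26988$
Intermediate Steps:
$Q = \frac{2025}{3364}$ ($Q = \left(\frac{-7 + 97}{-95 - 21}\right)^{2} = \left(\frac{90}{-116}\right)^{2} = \left(90 \left(- \frac{1}{116}\right)\right)^{2} = \left(- \frac{45}{58}\right)^{2} = \frac{2025}{3364} \approx 0.60196$)
$- \frac{11578}{-42904} + \frac{Q}{F} = - \frac{11578}{-42904} + \frac{2025}{3364 \cdot 33646} = \left(-11578\right) \left(- \frac{1}{42904}\right) + \frac{2025}{3364} \cdot \frac{1}{33646} = \frac{5789}{21452} + \frac{2025}{113185144} = \frac{163818059729}{607011927272}$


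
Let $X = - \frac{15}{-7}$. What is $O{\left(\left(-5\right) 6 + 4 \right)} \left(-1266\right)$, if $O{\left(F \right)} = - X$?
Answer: $\frac{18990}{7} \approx 2712.9$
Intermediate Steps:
$X = \frac{15}{7}$ ($X = \left(-15\right) \left(- \frac{1}{7}\right) = \frac{15}{7} \approx 2.1429$)
$O{\left(F \right)} = - \frac{15}{7}$ ($O{\left(F \right)} = \left(-1\right) \frac{15}{7} = - \frac{15}{7}$)
$O{\left(\left(-5\right) 6 + 4 \right)} \left(-1266\right) = \left(- \frac{15}{7}\right) \left(-1266\right) = \frac{18990}{7}$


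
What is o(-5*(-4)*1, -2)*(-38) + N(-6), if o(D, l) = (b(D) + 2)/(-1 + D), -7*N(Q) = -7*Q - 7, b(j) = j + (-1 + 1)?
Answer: -49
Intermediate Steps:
b(j) = j (b(j) = j + 0 = j)
N(Q) = 1 + Q (N(Q) = -(-7*Q - 7)/7 = -(-7 - 7*Q)/7 = 1 + Q)
o(D, l) = (2 + D)/(-1 + D) (o(D, l) = (D + 2)/(-1 + D) = (2 + D)/(-1 + D))
o(-5*(-4)*1, -2)*(-38) + N(-6) = ((2 - 5*(-4)*1)/(-1 - 5*(-4)*1))*(-38) + (1 - 6) = ((2 + 20*1)/(-1 + 20*1))*(-38) - 5 = ((2 + 20)/(-1 + 20))*(-38) - 5 = (22/19)*(-38) - 5 = -44 - 5 = -49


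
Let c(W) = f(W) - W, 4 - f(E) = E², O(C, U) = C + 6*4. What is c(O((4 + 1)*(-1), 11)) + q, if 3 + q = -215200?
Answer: -215579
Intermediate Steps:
O(C, U) = 24 + C (O(C, U) = C + 24 = 24 + C)
q = -215203 (q = -3 - 215200 = -215203)
f(E) = 4 - E²
c(W) = 4 - W - W² (c(W) = (4 - W²) - W = 4 - W - W²)
c(O((4 + 1)*(-1), 11)) + q = (4 - (24 + (4 + 1)*(-1)) - (24 + (4 + 1)*(-1))²) - 215203 = (4 - (24 + 5*(-1)) - (24 + 5*(-1))²) - 215203 = (4 - (24 - 5) - (24 - 5)²) - 215203 = (4 - 1*19 - 1*19²) - 215203 = (4 - 19 - 1*361) - 215203 = (4 - 19 - 361) - 215203 = -376 - 215203 = -215579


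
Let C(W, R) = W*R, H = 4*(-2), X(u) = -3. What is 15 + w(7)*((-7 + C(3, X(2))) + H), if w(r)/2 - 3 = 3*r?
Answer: -1137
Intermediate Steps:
w(r) = 6 + 6*r (w(r) = 6 + 2*(3*r) = 6 + 6*r)
H = -8
C(W, R) = R*W
15 + w(7)*((-7 + C(3, X(2))) + H) = 15 + (6 + 6*7)*((-7 - 3*3) - 8) = 15 + (6 + 42)*((-7 - 9) - 8) = 15 + 48*(-16 - 8) = 15 + 48*(-24) = 15 - 1152 = -1137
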